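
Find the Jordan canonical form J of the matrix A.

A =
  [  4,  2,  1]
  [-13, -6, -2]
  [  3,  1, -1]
J_3(-1)

The characteristic polynomial is
  det(x·I − A) = x^3 + 3*x^2 + 3*x + 1 = (x + 1)^3

Eigenvalues and multiplicities (the geometric multiplicity of λ is n − rank(A − λI), which equals the number of Jordan blocks for λ):
  λ = -1: algebraic multiplicity = 3, geometric multiplicity = 1

Determining the block sizes for each eigenvalue:
  λ = -1: one block (gm = 1), so the single block has size am = 3 → block sizes [3]

Assembling the blocks gives a Jordan form
J =
  [-1,  1,  0]
  [ 0, -1,  1]
  [ 0,  0, -1]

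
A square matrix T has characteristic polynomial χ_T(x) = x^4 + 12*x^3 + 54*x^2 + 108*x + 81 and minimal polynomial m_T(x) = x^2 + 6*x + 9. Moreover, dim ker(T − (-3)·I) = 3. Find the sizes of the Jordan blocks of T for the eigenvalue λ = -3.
Block sizes for λ = -3: [2, 1, 1]

Step 1 — from the characteristic polynomial, algebraic multiplicity of λ = -3 is 4. From dim ker(T − (-3)·I) = 3, there are exactly 3 Jordan blocks for λ = -3.
Step 2 — from the minimal polynomial, the factor (x + 3)^2 tells us the largest block for λ = -3 has size 2.
Step 3 — with total size 4, 3 blocks, and largest block 2, the block sizes (in nonincreasing order) are [2, 1, 1].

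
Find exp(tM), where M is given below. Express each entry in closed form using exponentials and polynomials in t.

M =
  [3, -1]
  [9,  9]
e^{tM} =
  [-3*t*exp(6*t) + exp(6*t), -t*exp(6*t)]
  [9*t*exp(6*t), 3*t*exp(6*t) + exp(6*t)]

Strategy: write M = P · J · P⁻¹ where J is a Jordan canonical form, so e^{tM} = P · e^{tJ} · P⁻¹, and e^{tJ} can be computed block-by-block.

M has Jordan form
J =
  [6, 1]
  [0, 6]
(up to reordering of blocks).

Per-block formulas:
  For a 2×2 Jordan block J_2(6): exp(t · J_2(6)) = e^(6t)·(I + t·N), where N is the 2×2 nilpotent shift.

After assembling e^{tJ} and conjugating by P, we get:

e^{tM} =
  [-3*t*exp(6*t) + exp(6*t), -t*exp(6*t)]
  [9*t*exp(6*t), 3*t*exp(6*t) + exp(6*t)]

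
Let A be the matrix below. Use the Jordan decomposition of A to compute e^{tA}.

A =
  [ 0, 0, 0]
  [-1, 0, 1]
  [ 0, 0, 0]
e^{tA} =
  [1, 0, 0]
  [-t, 1, t]
  [0, 0, 1]

Strategy: write A = P · J · P⁻¹ where J is a Jordan canonical form, so e^{tA} = P · e^{tJ} · P⁻¹, and e^{tJ} can be computed block-by-block.

A has Jordan form
J =
  [0, 1, 0]
  [0, 0, 0]
  [0, 0, 0]
(up to reordering of blocks).

Per-block formulas:
  For a 1×1 block at λ = 0: exp(t · [0]) = [e^(0t)].
  For a 2×2 Jordan block J_2(0): exp(t · J_2(0)) = e^(0t)·(I + t·N), where N is the 2×2 nilpotent shift.

After assembling e^{tJ} and conjugating by P, we get:

e^{tA} =
  [1, 0, 0]
  [-t, 1, t]
  [0, 0, 1]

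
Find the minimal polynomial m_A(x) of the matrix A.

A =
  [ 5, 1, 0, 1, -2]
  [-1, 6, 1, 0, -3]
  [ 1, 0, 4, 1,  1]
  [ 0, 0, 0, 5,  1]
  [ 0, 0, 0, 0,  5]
x^3 - 15*x^2 + 75*x - 125

The characteristic polynomial is χ_A(x) = (x - 5)^5, so the eigenvalues are known. The minimal polynomial is
  m_A(x) = Π_λ (x − λ)^{k_λ}
where k_λ is the size of the *largest* Jordan block for λ (equivalently, the smallest k with (A − λI)^k v = 0 for every generalised eigenvector v of λ).

  λ = 5: largest Jordan block has size 3, contributing (x − 5)^3

So m_A(x) = (x - 5)^3 = x^3 - 15*x^2 + 75*x - 125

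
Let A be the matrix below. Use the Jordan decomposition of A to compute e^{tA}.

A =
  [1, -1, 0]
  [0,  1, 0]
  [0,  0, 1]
e^{tA} =
  [exp(t), -t*exp(t), 0]
  [0, exp(t), 0]
  [0, 0, exp(t)]

Strategy: write A = P · J · P⁻¹ where J is a Jordan canonical form, so e^{tA} = P · e^{tJ} · P⁻¹, and e^{tJ} can be computed block-by-block.

A has Jordan form
J =
  [1, 1, 0]
  [0, 1, 0]
  [0, 0, 1]
(up to reordering of blocks).

Per-block formulas:
  For a 1×1 block at λ = 1: exp(t · [1]) = [e^(1t)].
  For a 2×2 Jordan block J_2(1): exp(t · J_2(1)) = e^(1t)·(I + t·N), where N is the 2×2 nilpotent shift.

After assembling e^{tJ} and conjugating by P, we get:

e^{tA} =
  [exp(t), -t*exp(t), 0]
  [0, exp(t), 0]
  [0, 0, exp(t)]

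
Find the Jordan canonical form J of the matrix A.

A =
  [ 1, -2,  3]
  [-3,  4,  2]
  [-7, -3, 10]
J_3(5)

The characteristic polynomial is
  det(x·I − A) = x^3 - 15*x^2 + 75*x - 125 = (x - 5)^3

Eigenvalues and multiplicities (the geometric multiplicity of λ is n − rank(A − λI), which equals the number of Jordan blocks for λ):
  λ = 5: algebraic multiplicity = 3, geometric multiplicity = 1

Determining the block sizes for each eigenvalue:
  λ = 5: one block (gm = 1), so the single block has size am = 3 → block sizes [3]

Assembling the blocks gives a Jordan form
J =
  [5, 1, 0]
  [0, 5, 1]
  [0, 0, 5]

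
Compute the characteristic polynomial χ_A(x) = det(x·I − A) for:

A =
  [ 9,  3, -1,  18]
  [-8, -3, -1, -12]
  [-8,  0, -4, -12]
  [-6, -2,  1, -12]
x^4 + 10*x^3 + 37*x^2 + 60*x + 36

Expanding det(x·I − A) (e.g. by cofactor expansion or by noting that A is similar to its Jordan form J, which has the same characteristic polynomial as A) gives
  χ_A(x) = x^4 + 10*x^3 + 37*x^2 + 60*x + 36
which factors as (x + 2)^2*(x + 3)^2. The eigenvalues (with algebraic multiplicities) are λ = -3 with multiplicity 2, λ = -2 with multiplicity 2.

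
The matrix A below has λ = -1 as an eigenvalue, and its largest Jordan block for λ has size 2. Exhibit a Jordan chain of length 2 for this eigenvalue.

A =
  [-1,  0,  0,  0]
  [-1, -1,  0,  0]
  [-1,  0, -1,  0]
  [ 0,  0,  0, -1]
A Jordan chain for λ = -1 of length 2:
v_1 = (0, -1, -1, 0)ᵀ
v_2 = (1, 0, 0, 0)ᵀ

Let N = A − (-1)·I. We want v_2 with N^2 v_2 = 0 but N^1 v_2 ≠ 0; then v_{j-1} := N · v_j for j = 2, …, 2.

Pick v_2 = (1, 0, 0, 0)ᵀ.
Then v_1 = N · v_2 = (0, -1, -1, 0)ᵀ.

Sanity check: (A − (-1)·I) v_1 = (0, 0, 0, 0)ᵀ = 0. ✓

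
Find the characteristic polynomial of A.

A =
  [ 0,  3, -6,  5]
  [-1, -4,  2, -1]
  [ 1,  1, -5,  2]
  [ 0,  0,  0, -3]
x^4 + 12*x^3 + 54*x^2 + 108*x + 81

Expanding det(x·I − A) (e.g. by cofactor expansion or by noting that A is similar to its Jordan form J, which has the same characteristic polynomial as A) gives
  χ_A(x) = x^4 + 12*x^3 + 54*x^2 + 108*x + 81
which factors as (x + 3)^4. The eigenvalues (with algebraic multiplicities) are λ = -3 with multiplicity 4.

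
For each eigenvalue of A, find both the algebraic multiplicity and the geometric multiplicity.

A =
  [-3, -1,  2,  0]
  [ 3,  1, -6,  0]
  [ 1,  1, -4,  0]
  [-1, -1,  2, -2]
λ = -2: alg = 4, geom = 3

Step 1 — factor the characteristic polynomial to read off the algebraic multiplicities:
  χ_A(x) = (x + 2)^4

Step 2 — compute geometric multiplicities via the rank-nullity identity g(λ) = n − rank(A − λI):
  rank(A − (-2)·I) = 1, so dim ker(A − (-2)·I) = n − 1 = 3

Summary:
  λ = -2: algebraic multiplicity = 4, geometric multiplicity = 3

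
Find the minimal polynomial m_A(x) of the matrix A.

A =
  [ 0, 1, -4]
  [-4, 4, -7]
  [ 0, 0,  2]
x^3 - 6*x^2 + 12*x - 8

The characteristic polynomial is χ_A(x) = (x - 2)^3, so the eigenvalues are known. The minimal polynomial is
  m_A(x) = Π_λ (x − λ)^{k_λ}
where k_λ is the size of the *largest* Jordan block for λ (equivalently, the smallest k with (A − λI)^k v = 0 for every generalised eigenvector v of λ).

  λ = 2: largest Jordan block has size 3, contributing (x − 2)^3

So m_A(x) = (x - 2)^3 = x^3 - 6*x^2 + 12*x - 8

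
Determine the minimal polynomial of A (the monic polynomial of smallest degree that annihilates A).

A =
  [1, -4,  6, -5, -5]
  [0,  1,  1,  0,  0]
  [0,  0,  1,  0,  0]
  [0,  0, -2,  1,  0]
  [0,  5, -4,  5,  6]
x^4 - 9*x^3 + 21*x^2 - 19*x + 6

The characteristic polynomial is χ_A(x) = (x - 6)*(x - 1)^4, so the eigenvalues are known. The minimal polynomial is
  m_A(x) = Π_λ (x − λ)^{k_λ}
where k_λ is the size of the *largest* Jordan block for λ (equivalently, the smallest k with (A − λI)^k v = 0 for every generalised eigenvector v of λ).

  λ = 1: largest Jordan block has size 3, contributing (x − 1)^3
  λ = 6: largest Jordan block has size 1, contributing (x − 6)

So m_A(x) = (x - 6)*(x - 1)^3 = x^4 - 9*x^3 + 21*x^2 - 19*x + 6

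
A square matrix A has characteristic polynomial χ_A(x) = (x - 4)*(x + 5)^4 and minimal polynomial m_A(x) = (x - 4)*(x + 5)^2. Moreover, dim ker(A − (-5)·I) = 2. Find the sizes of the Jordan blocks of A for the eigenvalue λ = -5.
Block sizes for λ = -5: [2, 2]

Step 1 — from the characteristic polynomial, algebraic multiplicity of λ = -5 is 4. From dim ker(A − (-5)·I) = 2, there are exactly 2 Jordan blocks for λ = -5.
Step 2 — from the minimal polynomial, the factor (x + 5)^2 tells us the largest block for λ = -5 has size 2.
Step 3 — with total size 4, 2 blocks, and largest block 2, the block sizes (in nonincreasing order) are [2, 2].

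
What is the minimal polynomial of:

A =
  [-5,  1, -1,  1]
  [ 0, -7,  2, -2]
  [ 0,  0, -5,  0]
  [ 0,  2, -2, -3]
x^2 + 10*x + 25

The characteristic polynomial is χ_A(x) = (x + 5)^4, so the eigenvalues are known. The minimal polynomial is
  m_A(x) = Π_λ (x − λ)^{k_λ}
where k_λ is the size of the *largest* Jordan block for λ (equivalently, the smallest k with (A − λI)^k v = 0 for every generalised eigenvector v of λ).

  λ = -5: largest Jordan block has size 2, contributing (x + 5)^2

So m_A(x) = (x + 5)^2 = x^2 + 10*x + 25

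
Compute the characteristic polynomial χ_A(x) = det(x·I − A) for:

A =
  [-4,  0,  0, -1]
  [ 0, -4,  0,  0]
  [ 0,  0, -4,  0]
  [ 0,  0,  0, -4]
x^4 + 16*x^3 + 96*x^2 + 256*x + 256

Expanding det(x·I − A) (e.g. by cofactor expansion or by noting that A is similar to its Jordan form J, which has the same characteristic polynomial as A) gives
  χ_A(x) = x^4 + 16*x^3 + 96*x^2 + 256*x + 256
which factors as (x + 4)^4. The eigenvalues (with algebraic multiplicities) are λ = -4 with multiplicity 4.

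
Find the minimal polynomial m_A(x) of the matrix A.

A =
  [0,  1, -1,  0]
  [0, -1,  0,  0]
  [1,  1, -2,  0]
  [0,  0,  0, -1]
x^2 + 2*x + 1

The characteristic polynomial is χ_A(x) = (x + 1)^4, so the eigenvalues are known. The minimal polynomial is
  m_A(x) = Π_λ (x − λ)^{k_λ}
where k_λ is the size of the *largest* Jordan block for λ (equivalently, the smallest k with (A − λI)^k v = 0 for every generalised eigenvector v of λ).

  λ = -1: largest Jordan block has size 2, contributing (x + 1)^2

So m_A(x) = (x + 1)^2 = x^2 + 2*x + 1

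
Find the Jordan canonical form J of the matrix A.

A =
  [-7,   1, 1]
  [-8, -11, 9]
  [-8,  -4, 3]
J_3(-5)

The characteristic polynomial is
  det(x·I − A) = x^3 + 15*x^2 + 75*x + 125 = (x + 5)^3

Eigenvalues and multiplicities (the geometric multiplicity of λ is n − rank(A − λI), which equals the number of Jordan blocks for λ):
  λ = -5: algebraic multiplicity = 3, geometric multiplicity = 1

Determining the block sizes for each eigenvalue:
  λ = -5: one block (gm = 1), so the single block has size am = 3 → block sizes [3]

Assembling the blocks gives a Jordan form
J =
  [-5,  1,  0]
  [ 0, -5,  1]
  [ 0,  0, -5]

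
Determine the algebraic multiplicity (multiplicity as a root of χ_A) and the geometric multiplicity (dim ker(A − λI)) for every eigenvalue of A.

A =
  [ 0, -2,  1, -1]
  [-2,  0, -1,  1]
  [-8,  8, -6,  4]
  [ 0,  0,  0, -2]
λ = -2: alg = 4, geom = 3

Step 1 — factor the characteristic polynomial to read off the algebraic multiplicities:
  χ_A(x) = (x + 2)^4

Step 2 — compute geometric multiplicities via the rank-nullity identity g(λ) = n − rank(A − λI):
  rank(A − (-2)·I) = 1, so dim ker(A − (-2)·I) = n − 1 = 3

Summary:
  λ = -2: algebraic multiplicity = 4, geometric multiplicity = 3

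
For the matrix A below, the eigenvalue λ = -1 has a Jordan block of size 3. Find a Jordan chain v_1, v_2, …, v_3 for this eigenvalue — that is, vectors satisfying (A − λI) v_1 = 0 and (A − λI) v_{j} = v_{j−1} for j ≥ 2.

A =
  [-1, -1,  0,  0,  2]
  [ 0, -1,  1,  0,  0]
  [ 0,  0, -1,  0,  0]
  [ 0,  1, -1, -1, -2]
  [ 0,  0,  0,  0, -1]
A Jordan chain for λ = -1 of length 3:
v_1 = (-1, 0, 0, 1, 0)ᵀ
v_2 = (0, 1, 0, -1, 0)ᵀ
v_3 = (0, 0, 1, 0, 0)ᵀ

Let N = A − (-1)·I. We want v_3 with N^3 v_3 = 0 but N^2 v_3 ≠ 0; then v_{j-1} := N · v_j for j = 3, …, 2.

Pick v_3 = (0, 0, 1, 0, 0)ᵀ.
Then v_2 = N · v_3 = (0, 1, 0, -1, 0)ᵀ.
Then v_1 = N · v_2 = (-1, 0, 0, 1, 0)ᵀ.

Sanity check: (A − (-1)·I) v_1 = (0, 0, 0, 0, 0)ᵀ = 0. ✓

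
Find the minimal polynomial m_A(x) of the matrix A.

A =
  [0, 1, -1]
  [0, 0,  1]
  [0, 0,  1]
x^3 - x^2

The characteristic polynomial is χ_A(x) = x^2*(x - 1), so the eigenvalues are known. The minimal polynomial is
  m_A(x) = Π_λ (x − λ)^{k_λ}
where k_λ is the size of the *largest* Jordan block for λ (equivalently, the smallest k with (A − λI)^k v = 0 for every generalised eigenvector v of λ).

  λ = 0: largest Jordan block has size 2, contributing (x − 0)^2
  λ = 1: largest Jordan block has size 1, contributing (x − 1)

So m_A(x) = x^2*(x - 1) = x^3 - x^2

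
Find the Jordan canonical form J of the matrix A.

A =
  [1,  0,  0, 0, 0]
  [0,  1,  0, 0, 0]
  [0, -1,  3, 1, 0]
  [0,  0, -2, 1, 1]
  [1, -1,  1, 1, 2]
J_1(1) ⊕ J_1(1) ⊕ J_3(2)

The characteristic polynomial is
  det(x·I − A) = x^5 - 8*x^4 + 25*x^3 - 38*x^2 + 28*x - 8 = (x - 2)^3*(x - 1)^2

Eigenvalues and multiplicities (the geometric multiplicity of λ is n − rank(A − λI), which equals the number of Jordan blocks for λ):
  λ = 1: algebraic multiplicity = 2, geometric multiplicity = 2
  λ = 2: algebraic multiplicity = 3, geometric multiplicity = 1

Determining the block sizes for each eigenvalue:
  λ = 1: gm = am = 2, so every block has size 1 → block sizes [1, 1]
  λ = 2: one block (gm = 1), so the single block has size am = 3 → block sizes [3]

Assembling the blocks gives a Jordan form
J =
  [1, 0, 0, 0, 0]
  [0, 1, 0, 0, 0]
  [0, 0, 2, 1, 0]
  [0, 0, 0, 2, 1]
  [0, 0, 0, 0, 2]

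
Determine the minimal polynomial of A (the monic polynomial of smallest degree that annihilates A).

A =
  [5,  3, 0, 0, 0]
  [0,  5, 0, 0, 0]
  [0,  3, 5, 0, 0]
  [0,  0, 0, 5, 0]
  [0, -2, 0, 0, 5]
x^2 - 10*x + 25

The characteristic polynomial is χ_A(x) = (x - 5)^5, so the eigenvalues are known. The minimal polynomial is
  m_A(x) = Π_λ (x − λ)^{k_λ}
where k_λ is the size of the *largest* Jordan block for λ (equivalently, the smallest k with (A − λI)^k v = 0 for every generalised eigenvector v of λ).

  λ = 5: largest Jordan block has size 2, contributing (x − 5)^2

So m_A(x) = (x - 5)^2 = x^2 - 10*x + 25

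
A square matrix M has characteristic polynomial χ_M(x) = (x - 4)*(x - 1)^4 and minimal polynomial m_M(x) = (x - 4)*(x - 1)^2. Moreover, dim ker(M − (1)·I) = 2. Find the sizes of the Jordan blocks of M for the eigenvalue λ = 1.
Block sizes for λ = 1: [2, 2]

Step 1 — from the characteristic polynomial, algebraic multiplicity of λ = 1 is 4. From dim ker(M − (1)·I) = 2, there are exactly 2 Jordan blocks for λ = 1.
Step 2 — from the minimal polynomial, the factor (x − 1)^2 tells us the largest block for λ = 1 has size 2.
Step 3 — with total size 4, 2 blocks, and largest block 2, the block sizes (in nonincreasing order) are [2, 2].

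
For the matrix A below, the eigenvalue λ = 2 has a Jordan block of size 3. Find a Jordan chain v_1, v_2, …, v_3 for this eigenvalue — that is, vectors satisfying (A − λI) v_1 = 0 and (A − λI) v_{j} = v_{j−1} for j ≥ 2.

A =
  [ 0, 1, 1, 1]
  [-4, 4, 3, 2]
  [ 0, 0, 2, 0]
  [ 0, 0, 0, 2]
A Jordan chain for λ = 2 of length 3:
v_1 = (1, 2, 0, 0)ᵀ
v_2 = (1, 3, 0, 0)ᵀ
v_3 = (0, 0, 1, 0)ᵀ

Let N = A − (2)·I. We want v_3 with N^3 v_3 = 0 but N^2 v_3 ≠ 0; then v_{j-1} := N · v_j for j = 3, …, 2.

Pick v_3 = (0, 0, 1, 0)ᵀ.
Then v_2 = N · v_3 = (1, 3, 0, 0)ᵀ.
Then v_1 = N · v_2 = (1, 2, 0, 0)ᵀ.

Sanity check: (A − (2)·I) v_1 = (0, 0, 0, 0)ᵀ = 0. ✓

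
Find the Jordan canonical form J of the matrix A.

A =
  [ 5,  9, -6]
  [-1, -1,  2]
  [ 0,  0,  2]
J_2(2) ⊕ J_1(2)

The characteristic polynomial is
  det(x·I − A) = x^3 - 6*x^2 + 12*x - 8 = (x - 2)^3

Eigenvalues and multiplicities (the geometric multiplicity of λ is n − rank(A − λI), which equals the number of Jordan blocks for λ):
  λ = 2: algebraic multiplicity = 3, geometric multiplicity = 2

Determining the block sizes for each eigenvalue:
  λ = 2: 2 blocks summing to 3 forces exactly one block of size 2 and the rest size 1 → block sizes [2, 1]

Assembling the blocks gives a Jordan form
J =
  [2, 1, 0]
  [0, 2, 0]
  [0, 0, 2]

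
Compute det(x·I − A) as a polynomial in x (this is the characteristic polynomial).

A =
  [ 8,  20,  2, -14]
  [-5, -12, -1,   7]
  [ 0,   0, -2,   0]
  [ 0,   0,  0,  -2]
x^4 + 8*x^3 + 24*x^2 + 32*x + 16

Expanding det(x·I − A) (e.g. by cofactor expansion or by noting that A is similar to its Jordan form J, which has the same characteristic polynomial as A) gives
  χ_A(x) = x^4 + 8*x^3 + 24*x^2 + 32*x + 16
which factors as (x + 2)^4. The eigenvalues (with algebraic multiplicities) are λ = -2 with multiplicity 4.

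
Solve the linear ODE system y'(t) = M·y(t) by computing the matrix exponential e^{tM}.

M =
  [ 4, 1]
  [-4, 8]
e^{tM} =
  [-2*t*exp(6*t) + exp(6*t), t*exp(6*t)]
  [-4*t*exp(6*t), 2*t*exp(6*t) + exp(6*t)]

Strategy: write M = P · J · P⁻¹ where J is a Jordan canonical form, so e^{tM} = P · e^{tJ} · P⁻¹, and e^{tJ} can be computed block-by-block.

M has Jordan form
J =
  [6, 1]
  [0, 6]
(up to reordering of blocks).

Per-block formulas:
  For a 2×2 Jordan block J_2(6): exp(t · J_2(6)) = e^(6t)·(I + t·N), where N is the 2×2 nilpotent shift.

After assembling e^{tJ} and conjugating by P, we get:

e^{tM} =
  [-2*t*exp(6*t) + exp(6*t), t*exp(6*t)]
  [-4*t*exp(6*t), 2*t*exp(6*t) + exp(6*t)]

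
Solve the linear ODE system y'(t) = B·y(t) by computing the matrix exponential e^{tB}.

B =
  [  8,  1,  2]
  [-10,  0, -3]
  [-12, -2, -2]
e^{tB} =
  [t^2*exp(2*t) + 6*t*exp(2*t) + exp(2*t), t*exp(2*t), t^2*exp(2*t)/2 + 2*t*exp(2*t)]
  [-2*t^2*exp(2*t) - 10*t*exp(2*t), -2*t*exp(2*t) + exp(2*t), -t^2*exp(2*t) - 3*t*exp(2*t)]
  [-2*t^2*exp(2*t) - 12*t*exp(2*t), -2*t*exp(2*t), -t^2*exp(2*t) - 4*t*exp(2*t) + exp(2*t)]

Strategy: write B = P · J · P⁻¹ where J is a Jordan canonical form, so e^{tB} = P · e^{tJ} · P⁻¹, and e^{tJ} can be computed block-by-block.

B has Jordan form
J =
  [2, 1, 0]
  [0, 2, 1]
  [0, 0, 2]
(up to reordering of blocks).

Per-block formulas:
  For a 3×3 Jordan block J_3(2): exp(t · J_3(2)) = e^(2t)·(I + t·N + (t^2/2)·N^2), where N is the 3×3 nilpotent shift.

After assembling e^{tJ} and conjugating by P, we get:

e^{tB} =
  [t^2*exp(2*t) + 6*t*exp(2*t) + exp(2*t), t*exp(2*t), t^2*exp(2*t)/2 + 2*t*exp(2*t)]
  [-2*t^2*exp(2*t) - 10*t*exp(2*t), -2*t*exp(2*t) + exp(2*t), -t^2*exp(2*t) - 3*t*exp(2*t)]
  [-2*t^2*exp(2*t) - 12*t*exp(2*t), -2*t*exp(2*t), -t^2*exp(2*t) - 4*t*exp(2*t) + exp(2*t)]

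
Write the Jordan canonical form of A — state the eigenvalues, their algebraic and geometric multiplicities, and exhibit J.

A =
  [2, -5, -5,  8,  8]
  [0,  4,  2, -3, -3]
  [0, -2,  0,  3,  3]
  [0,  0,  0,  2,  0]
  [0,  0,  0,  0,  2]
J_2(2) ⊕ J_2(2) ⊕ J_1(2)

The characteristic polynomial is
  det(x·I − A) = x^5 - 10*x^4 + 40*x^3 - 80*x^2 + 80*x - 32 = (x - 2)^5

Eigenvalues and multiplicities (the geometric multiplicity of λ is n − rank(A − λI), which equals the number of Jordan blocks for λ):
  λ = 2: algebraic multiplicity = 5, geometric multiplicity = 3

Determining the block sizes for each eigenvalue:
  λ = 2: with am = 5 and gm = 3, the partition is not yet determined (e.g. several partitions of 5 into 3 parts exist). Let N = A − (2)·I. Computing rank(N^1) = 2, rank(N^2) = 0; the number of blocks of size ≥ j is rank(N^{j−1}) − rank(N^j), giving [3, 2]. So we have 2 block(s) of size 2, 1 block(s) of size 1 → block sizes [2, 2, 1]

Assembling the blocks gives a Jordan form
J =
  [2, 1, 0, 0, 0]
  [0, 2, 0, 0, 0]
  [0, 0, 2, 1, 0]
  [0, 0, 0, 2, 0]
  [0, 0, 0, 0, 2]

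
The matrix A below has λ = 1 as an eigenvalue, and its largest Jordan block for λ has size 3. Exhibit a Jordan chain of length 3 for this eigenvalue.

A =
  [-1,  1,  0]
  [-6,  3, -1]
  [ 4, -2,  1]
A Jordan chain for λ = 1 of length 3:
v_1 = (-2, -4, 4)ᵀ
v_2 = (-2, -6, 4)ᵀ
v_3 = (1, 0, 0)ᵀ

Let N = A − (1)·I. We want v_3 with N^3 v_3 = 0 but N^2 v_3 ≠ 0; then v_{j-1} := N · v_j for j = 3, …, 2.

Pick v_3 = (1, 0, 0)ᵀ.
Then v_2 = N · v_3 = (-2, -6, 4)ᵀ.
Then v_1 = N · v_2 = (-2, -4, 4)ᵀ.

Sanity check: (A − (1)·I) v_1 = (0, 0, 0)ᵀ = 0. ✓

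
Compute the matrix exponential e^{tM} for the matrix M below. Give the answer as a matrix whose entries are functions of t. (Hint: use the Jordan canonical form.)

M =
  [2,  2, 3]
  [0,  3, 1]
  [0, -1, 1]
e^{tM} =
  [exp(2*t), -t^2*exp(2*t)/2 + 2*t*exp(2*t), -t^2*exp(2*t)/2 + 3*t*exp(2*t)]
  [0, t*exp(2*t) + exp(2*t), t*exp(2*t)]
  [0, -t*exp(2*t), -t*exp(2*t) + exp(2*t)]

Strategy: write M = P · J · P⁻¹ where J is a Jordan canonical form, so e^{tM} = P · e^{tJ} · P⁻¹, and e^{tJ} can be computed block-by-block.

M has Jordan form
J =
  [2, 1, 0]
  [0, 2, 1]
  [0, 0, 2]
(up to reordering of blocks).

Per-block formulas:
  For a 3×3 Jordan block J_3(2): exp(t · J_3(2)) = e^(2t)·(I + t·N + (t^2/2)·N^2), where N is the 3×3 nilpotent shift.

After assembling e^{tJ} and conjugating by P, we get:

e^{tM} =
  [exp(2*t), -t^2*exp(2*t)/2 + 2*t*exp(2*t), -t^2*exp(2*t)/2 + 3*t*exp(2*t)]
  [0, t*exp(2*t) + exp(2*t), t*exp(2*t)]
  [0, -t*exp(2*t), -t*exp(2*t) + exp(2*t)]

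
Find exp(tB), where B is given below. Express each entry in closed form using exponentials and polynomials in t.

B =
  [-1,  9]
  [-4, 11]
e^{tB} =
  [-6*t*exp(5*t) + exp(5*t), 9*t*exp(5*t)]
  [-4*t*exp(5*t), 6*t*exp(5*t) + exp(5*t)]

Strategy: write B = P · J · P⁻¹ where J is a Jordan canonical form, so e^{tB} = P · e^{tJ} · P⁻¹, and e^{tJ} can be computed block-by-block.

B has Jordan form
J =
  [5, 1]
  [0, 5]
(up to reordering of blocks).

Per-block formulas:
  For a 2×2 Jordan block J_2(5): exp(t · J_2(5)) = e^(5t)·(I + t·N), where N is the 2×2 nilpotent shift.

After assembling e^{tJ} and conjugating by P, we get:

e^{tB} =
  [-6*t*exp(5*t) + exp(5*t), 9*t*exp(5*t)]
  [-4*t*exp(5*t), 6*t*exp(5*t) + exp(5*t)]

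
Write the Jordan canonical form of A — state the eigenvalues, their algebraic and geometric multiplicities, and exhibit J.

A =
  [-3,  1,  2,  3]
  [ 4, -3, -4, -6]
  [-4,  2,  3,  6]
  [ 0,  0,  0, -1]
J_2(-1) ⊕ J_1(-1) ⊕ J_1(-1)

The characteristic polynomial is
  det(x·I − A) = x^4 + 4*x^3 + 6*x^2 + 4*x + 1 = (x + 1)^4

Eigenvalues and multiplicities (the geometric multiplicity of λ is n − rank(A − λI), which equals the number of Jordan blocks for λ):
  λ = -1: algebraic multiplicity = 4, geometric multiplicity = 3

Determining the block sizes for each eigenvalue:
  λ = -1: 3 blocks summing to 4 forces exactly one block of size 2 and the rest size 1 → block sizes [2, 1, 1]

Assembling the blocks gives a Jordan form
J =
  [-1,  1,  0,  0]
  [ 0, -1,  0,  0]
  [ 0,  0, -1,  0]
  [ 0,  0,  0, -1]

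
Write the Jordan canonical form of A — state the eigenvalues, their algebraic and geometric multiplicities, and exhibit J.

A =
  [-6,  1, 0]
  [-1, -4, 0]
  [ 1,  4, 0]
J_2(-5) ⊕ J_1(0)

The characteristic polynomial is
  det(x·I − A) = x^3 + 10*x^2 + 25*x = x*(x + 5)^2

Eigenvalues and multiplicities (the geometric multiplicity of λ is n − rank(A − λI), which equals the number of Jordan blocks for λ):
  λ = -5: algebraic multiplicity = 2, geometric multiplicity = 1
  λ = 0: algebraic multiplicity = 1, geometric multiplicity = 1

Determining the block sizes for each eigenvalue:
  λ = -5: one block (gm = 1), so the single block has size am = 2 → block sizes [2]
  λ = 0: one block (gm = 1), so the single block has size am = 1 → block sizes [1]

Assembling the blocks gives a Jordan form
J =
  [-5,  1, 0]
  [ 0, -5, 0]
  [ 0,  0, 0]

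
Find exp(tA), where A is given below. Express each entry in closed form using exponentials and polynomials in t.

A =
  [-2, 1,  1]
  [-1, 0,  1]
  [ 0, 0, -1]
e^{tA} =
  [-t*exp(-t) + exp(-t), t*exp(-t), t*exp(-t)]
  [-t*exp(-t), t*exp(-t) + exp(-t), t*exp(-t)]
  [0, 0, exp(-t)]

Strategy: write A = P · J · P⁻¹ where J is a Jordan canonical form, so e^{tA} = P · e^{tJ} · P⁻¹, and e^{tJ} can be computed block-by-block.

A has Jordan form
J =
  [-1,  1,  0]
  [ 0, -1,  0]
  [ 0,  0, -1]
(up to reordering of blocks).

Per-block formulas:
  For a 2×2 Jordan block J_2(-1): exp(t · J_2(-1)) = e^(-1t)·(I + t·N), where N is the 2×2 nilpotent shift.
  For a 1×1 block at λ = -1: exp(t · [-1]) = [e^(-1t)].

After assembling e^{tJ} and conjugating by P, we get:

e^{tA} =
  [-t*exp(-t) + exp(-t), t*exp(-t), t*exp(-t)]
  [-t*exp(-t), t*exp(-t) + exp(-t), t*exp(-t)]
  [0, 0, exp(-t)]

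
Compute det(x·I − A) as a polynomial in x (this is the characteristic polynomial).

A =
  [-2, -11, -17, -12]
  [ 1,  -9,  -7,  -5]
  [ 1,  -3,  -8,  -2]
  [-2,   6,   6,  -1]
x^4 + 20*x^3 + 150*x^2 + 500*x + 625

Expanding det(x·I − A) (e.g. by cofactor expansion or by noting that A is similar to its Jordan form J, which has the same characteristic polynomial as A) gives
  χ_A(x) = x^4 + 20*x^3 + 150*x^2 + 500*x + 625
which factors as (x + 5)^4. The eigenvalues (with algebraic multiplicities) are λ = -5 with multiplicity 4.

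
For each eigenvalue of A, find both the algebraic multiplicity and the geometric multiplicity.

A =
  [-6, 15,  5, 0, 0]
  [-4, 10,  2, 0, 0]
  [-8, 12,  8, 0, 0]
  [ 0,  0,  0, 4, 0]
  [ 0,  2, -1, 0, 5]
λ = 4: alg = 4, geom = 3; λ = 5: alg = 1, geom = 1

Step 1 — factor the characteristic polynomial to read off the algebraic multiplicities:
  χ_A(x) = (x - 5)*(x - 4)^4

Step 2 — compute geometric multiplicities via the rank-nullity identity g(λ) = n − rank(A − λI):
  rank(A − (4)·I) = 2, so dim ker(A − (4)·I) = n − 2 = 3
  rank(A − (5)·I) = 4, so dim ker(A − (5)·I) = n − 4 = 1

Summary:
  λ = 4: algebraic multiplicity = 4, geometric multiplicity = 3
  λ = 5: algebraic multiplicity = 1, geometric multiplicity = 1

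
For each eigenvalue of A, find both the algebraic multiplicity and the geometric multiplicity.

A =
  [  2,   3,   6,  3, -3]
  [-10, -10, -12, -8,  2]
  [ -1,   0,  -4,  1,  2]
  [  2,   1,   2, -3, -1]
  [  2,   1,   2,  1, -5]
λ = -4: alg = 5, geom = 3

Step 1 — factor the characteristic polynomial to read off the algebraic multiplicities:
  χ_A(x) = (x + 4)^5

Step 2 — compute geometric multiplicities via the rank-nullity identity g(λ) = n − rank(A − λI):
  rank(A − (-4)·I) = 2, so dim ker(A − (-4)·I) = n − 2 = 3

Summary:
  λ = -4: algebraic multiplicity = 5, geometric multiplicity = 3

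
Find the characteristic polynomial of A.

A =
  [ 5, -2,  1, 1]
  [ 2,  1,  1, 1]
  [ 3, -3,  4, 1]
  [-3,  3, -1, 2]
x^4 - 12*x^3 + 54*x^2 - 108*x + 81

Expanding det(x·I − A) (e.g. by cofactor expansion or by noting that A is similar to its Jordan form J, which has the same characteristic polynomial as A) gives
  χ_A(x) = x^4 - 12*x^3 + 54*x^2 - 108*x + 81
which factors as (x - 3)^4. The eigenvalues (with algebraic multiplicities) are λ = 3 with multiplicity 4.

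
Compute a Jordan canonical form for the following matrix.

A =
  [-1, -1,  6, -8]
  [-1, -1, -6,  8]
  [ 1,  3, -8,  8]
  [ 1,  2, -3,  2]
J_2(-2) ⊕ J_2(-2)

The characteristic polynomial is
  det(x·I − A) = x^4 + 8*x^3 + 24*x^2 + 32*x + 16 = (x + 2)^4

Eigenvalues and multiplicities (the geometric multiplicity of λ is n − rank(A − λI), which equals the number of Jordan blocks for λ):
  λ = -2: algebraic multiplicity = 4, geometric multiplicity = 2

Determining the block sizes for each eigenvalue:
  λ = -2: with am = 4 and gm = 2, the partition is not yet determined (e.g. several partitions of 4 into 2 parts exist). Let N = A − (-2)·I. Computing rank(N^1) = 2, rank(N^2) = 0; the number of blocks of size ≥ j is rank(N^{j−1}) − rank(N^j), giving [2, 2]. So we have 2 block(s) of size 2 → block sizes [2, 2]

Assembling the blocks gives a Jordan form
J =
  [-2,  1,  0,  0]
  [ 0, -2,  0,  0]
  [ 0,  0, -2,  1]
  [ 0,  0,  0, -2]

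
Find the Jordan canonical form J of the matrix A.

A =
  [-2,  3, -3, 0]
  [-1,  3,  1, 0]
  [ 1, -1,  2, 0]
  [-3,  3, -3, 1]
J_3(1) ⊕ J_1(1)

The characteristic polynomial is
  det(x·I − A) = x^4 - 4*x^3 + 6*x^2 - 4*x + 1 = (x - 1)^4

Eigenvalues and multiplicities (the geometric multiplicity of λ is n − rank(A − λI), which equals the number of Jordan blocks for λ):
  λ = 1: algebraic multiplicity = 4, geometric multiplicity = 2

Determining the block sizes for each eigenvalue:
  λ = 1: with am = 4 and gm = 2, the partition is not yet determined (e.g. several partitions of 4 into 2 parts exist). Let N = A − (1)·I. Computing rank(N^1) = 2, rank(N^2) = 1, rank(N^3) = 0; the number of blocks of size ≥ j is rank(N^{j−1}) − rank(N^j), giving [2, 1, 1]. So we have 1 block(s) of size 3, 1 block(s) of size 1 → block sizes [3, 1]

Assembling the blocks gives a Jordan form
J =
  [1, 1, 0, 0]
  [0, 1, 1, 0]
  [0, 0, 1, 0]
  [0, 0, 0, 1]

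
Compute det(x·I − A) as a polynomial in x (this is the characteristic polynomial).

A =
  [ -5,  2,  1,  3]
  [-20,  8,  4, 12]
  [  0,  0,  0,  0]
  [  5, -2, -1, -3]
x^4

Expanding det(x·I − A) (e.g. by cofactor expansion or by noting that A is similar to its Jordan form J, which has the same characteristic polynomial as A) gives
  χ_A(x) = x^4
which factors as x^4. The eigenvalues (with algebraic multiplicities) are λ = 0 with multiplicity 4.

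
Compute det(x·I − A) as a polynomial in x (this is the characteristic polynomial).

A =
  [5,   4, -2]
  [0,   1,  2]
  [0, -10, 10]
x^3 - 16*x^2 + 85*x - 150

Expanding det(x·I − A) (e.g. by cofactor expansion or by noting that A is similar to its Jordan form J, which has the same characteristic polynomial as A) gives
  χ_A(x) = x^3 - 16*x^2 + 85*x - 150
which factors as (x - 6)*(x - 5)^2. The eigenvalues (with algebraic multiplicities) are λ = 5 with multiplicity 2, λ = 6 with multiplicity 1.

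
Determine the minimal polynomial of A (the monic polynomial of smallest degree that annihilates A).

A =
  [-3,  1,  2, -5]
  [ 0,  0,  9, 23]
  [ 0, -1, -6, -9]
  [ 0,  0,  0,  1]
x^4 + 8*x^3 + 18*x^2 - 27

The characteristic polynomial is χ_A(x) = (x - 1)*(x + 3)^3, so the eigenvalues are known. The minimal polynomial is
  m_A(x) = Π_λ (x − λ)^{k_λ}
where k_λ is the size of the *largest* Jordan block for λ (equivalently, the smallest k with (A − λI)^k v = 0 for every generalised eigenvector v of λ).

  λ = -3: largest Jordan block has size 3, contributing (x + 3)^3
  λ = 1: largest Jordan block has size 1, contributing (x − 1)

So m_A(x) = (x - 1)*(x + 3)^3 = x^4 + 8*x^3 + 18*x^2 - 27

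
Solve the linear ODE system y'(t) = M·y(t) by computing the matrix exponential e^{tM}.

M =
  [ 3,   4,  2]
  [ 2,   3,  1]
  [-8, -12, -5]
e^{tM} =
  [2*exp(t) - exp(-t), 2*exp(t) - 2*exp(-t), exp(t) - exp(-t)]
  [2*t*exp(t), 2*t*exp(t) + exp(t), t*exp(t)]
  [-4*t*exp(t) - 2*exp(t) + 2*exp(-t), -4*t*exp(t) - 4*exp(t) + 4*exp(-t), -2*t*exp(t) - exp(t) + 2*exp(-t)]

Strategy: write M = P · J · P⁻¹ where J is a Jordan canonical form, so e^{tM} = P · e^{tJ} · P⁻¹, and e^{tJ} can be computed block-by-block.

M has Jordan form
J =
  [-1, 0, 0]
  [ 0, 1, 1]
  [ 0, 0, 1]
(up to reordering of blocks).

Per-block formulas:
  For a 1×1 block at λ = -1: exp(t · [-1]) = [e^(-1t)].
  For a 2×2 Jordan block J_2(1): exp(t · J_2(1)) = e^(1t)·(I + t·N), where N is the 2×2 nilpotent shift.

After assembling e^{tJ} and conjugating by P, we get:

e^{tM} =
  [2*exp(t) - exp(-t), 2*exp(t) - 2*exp(-t), exp(t) - exp(-t)]
  [2*t*exp(t), 2*t*exp(t) + exp(t), t*exp(t)]
  [-4*t*exp(t) - 2*exp(t) + 2*exp(-t), -4*t*exp(t) - 4*exp(t) + 4*exp(-t), -2*t*exp(t) - exp(t) + 2*exp(-t)]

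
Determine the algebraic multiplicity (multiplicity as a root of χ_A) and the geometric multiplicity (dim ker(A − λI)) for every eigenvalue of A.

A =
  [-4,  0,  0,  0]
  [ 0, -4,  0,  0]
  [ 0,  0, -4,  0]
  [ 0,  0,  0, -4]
λ = -4: alg = 4, geom = 4

Step 1 — factor the characteristic polynomial to read off the algebraic multiplicities:
  χ_A(x) = (x + 4)^4

Step 2 — compute geometric multiplicities via the rank-nullity identity g(λ) = n − rank(A − λI):
  rank(A − (-4)·I) = 0, so dim ker(A − (-4)·I) = n − 0 = 4

Summary:
  λ = -4: algebraic multiplicity = 4, geometric multiplicity = 4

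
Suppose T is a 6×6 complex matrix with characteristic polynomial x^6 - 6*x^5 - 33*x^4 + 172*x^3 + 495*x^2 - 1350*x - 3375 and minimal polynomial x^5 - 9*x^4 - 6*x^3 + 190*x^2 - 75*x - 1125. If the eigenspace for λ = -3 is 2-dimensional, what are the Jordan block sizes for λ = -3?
Block sizes for λ = -3: [2, 1]

Step 1 — from the characteristic polynomial, algebraic multiplicity of λ = -3 is 3. From dim ker(T − (-3)·I) = 2, there are exactly 2 Jordan blocks for λ = -3.
Step 2 — from the minimal polynomial, the factor (x + 3)^2 tells us the largest block for λ = -3 has size 2.
Step 3 — with total size 3, 2 blocks, and largest block 2, the block sizes (in nonincreasing order) are [2, 1].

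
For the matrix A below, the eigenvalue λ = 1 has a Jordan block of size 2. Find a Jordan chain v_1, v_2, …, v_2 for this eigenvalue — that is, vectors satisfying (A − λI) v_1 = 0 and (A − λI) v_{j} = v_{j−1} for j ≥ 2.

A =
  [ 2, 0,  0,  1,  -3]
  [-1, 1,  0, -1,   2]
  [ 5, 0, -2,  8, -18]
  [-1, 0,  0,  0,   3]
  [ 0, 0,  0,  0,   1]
A Jordan chain for λ = 1 of length 2:
v_1 = (1, -1, -1, -1, 0)ᵀ
v_2 = (1, 0, 2, 0, 0)ᵀ

Let N = A − (1)·I. We want v_2 with N^2 v_2 = 0 but N^1 v_2 ≠ 0; then v_{j-1} := N · v_j for j = 2, …, 2.

Pick v_2 = (1, 0, 2, 0, 0)ᵀ.
Then v_1 = N · v_2 = (1, -1, -1, -1, 0)ᵀ.

Sanity check: (A − (1)·I) v_1 = (0, 0, 0, 0, 0)ᵀ = 0. ✓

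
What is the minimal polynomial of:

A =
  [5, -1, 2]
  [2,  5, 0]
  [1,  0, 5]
x^3 - 15*x^2 + 75*x - 125

The characteristic polynomial is χ_A(x) = (x - 5)^3, so the eigenvalues are known. The minimal polynomial is
  m_A(x) = Π_λ (x − λ)^{k_λ}
where k_λ is the size of the *largest* Jordan block for λ (equivalently, the smallest k with (A − λI)^k v = 0 for every generalised eigenvector v of λ).

  λ = 5: largest Jordan block has size 3, contributing (x − 5)^3

So m_A(x) = (x - 5)^3 = x^3 - 15*x^2 + 75*x - 125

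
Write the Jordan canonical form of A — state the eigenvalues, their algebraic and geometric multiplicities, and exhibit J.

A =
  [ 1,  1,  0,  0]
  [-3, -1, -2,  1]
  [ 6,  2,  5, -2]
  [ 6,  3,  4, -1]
J_3(1) ⊕ J_1(1)

The characteristic polynomial is
  det(x·I − A) = x^4 - 4*x^3 + 6*x^2 - 4*x + 1 = (x - 1)^4

Eigenvalues and multiplicities (the geometric multiplicity of λ is n − rank(A − λI), which equals the number of Jordan blocks for λ):
  λ = 1: algebraic multiplicity = 4, geometric multiplicity = 2

Determining the block sizes for each eigenvalue:
  λ = 1: with am = 4 and gm = 2, the partition is not yet determined (e.g. several partitions of 4 into 2 parts exist). Let N = A − (1)·I. Computing rank(N^1) = 2, rank(N^2) = 1, rank(N^3) = 0; the number of blocks of size ≥ j is rank(N^{j−1}) − rank(N^j), giving [2, 1, 1]. So we have 1 block(s) of size 3, 1 block(s) of size 1 → block sizes [3, 1]

Assembling the blocks gives a Jordan form
J =
  [1, 1, 0, 0]
  [0, 1, 1, 0]
  [0, 0, 1, 0]
  [0, 0, 0, 1]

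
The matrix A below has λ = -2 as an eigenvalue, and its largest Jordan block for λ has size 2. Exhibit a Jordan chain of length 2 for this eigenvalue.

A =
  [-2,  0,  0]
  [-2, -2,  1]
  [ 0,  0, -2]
A Jordan chain for λ = -2 of length 2:
v_1 = (0, -2, 0)ᵀ
v_2 = (1, 0, 0)ᵀ

Let N = A − (-2)·I. We want v_2 with N^2 v_2 = 0 but N^1 v_2 ≠ 0; then v_{j-1} := N · v_j for j = 2, …, 2.

Pick v_2 = (1, 0, 0)ᵀ.
Then v_1 = N · v_2 = (0, -2, 0)ᵀ.

Sanity check: (A − (-2)·I) v_1 = (0, 0, 0)ᵀ = 0. ✓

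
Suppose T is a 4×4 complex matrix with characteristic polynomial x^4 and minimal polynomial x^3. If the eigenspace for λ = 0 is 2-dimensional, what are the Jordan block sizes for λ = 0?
Block sizes for λ = 0: [3, 1]

Step 1 — from the characteristic polynomial, algebraic multiplicity of λ = 0 is 4. From dim ker(T − (0)·I) = 2, there are exactly 2 Jordan blocks for λ = 0.
Step 2 — from the minimal polynomial, the factor (x − 0)^3 tells us the largest block for λ = 0 has size 3.
Step 3 — with total size 4, 2 blocks, and largest block 3, the block sizes (in nonincreasing order) are [3, 1].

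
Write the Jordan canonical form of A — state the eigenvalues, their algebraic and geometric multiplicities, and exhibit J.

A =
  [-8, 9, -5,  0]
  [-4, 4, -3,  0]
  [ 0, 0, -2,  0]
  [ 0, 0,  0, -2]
J_3(-2) ⊕ J_1(-2)

The characteristic polynomial is
  det(x·I − A) = x^4 + 8*x^3 + 24*x^2 + 32*x + 16 = (x + 2)^4

Eigenvalues and multiplicities (the geometric multiplicity of λ is n − rank(A − λI), which equals the number of Jordan blocks for λ):
  λ = -2: algebraic multiplicity = 4, geometric multiplicity = 2

Determining the block sizes for each eigenvalue:
  λ = -2: with am = 4 and gm = 2, the partition is not yet determined (e.g. several partitions of 4 into 2 parts exist). Let N = A − (-2)·I. Computing rank(N^1) = 2, rank(N^2) = 1, rank(N^3) = 0; the number of blocks of size ≥ j is rank(N^{j−1}) − rank(N^j), giving [2, 1, 1]. So we have 1 block(s) of size 3, 1 block(s) of size 1 → block sizes [3, 1]

Assembling the blocks gives a Jordan form
J =
  [-2,  1,  0,  0]
  [ 0, -2,  1,  0]
  [ 0,  0, -2,  0]
  [ 0,  0,  0, -2]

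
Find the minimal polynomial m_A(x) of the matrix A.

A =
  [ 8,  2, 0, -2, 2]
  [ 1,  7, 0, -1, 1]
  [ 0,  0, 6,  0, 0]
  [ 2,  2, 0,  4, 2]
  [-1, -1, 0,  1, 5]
x^2 - 12*x + 36

The characteristic polynomial is χ_A(x) = (x - 6)^5, so the eigenvalues are known. The minimal polynomial is
  m_A(x) = Π_λ (x − λ)^{k_λ}
where k_λ is the size of the *largest* Jordan block for λ (equivalently, the smallest k with (A − λI)^k v = 0 for every generalised eigenvector v of λ).

  λ = 6: largest Jordan block has size 2, contributing (x − 6)^2

So m_A(x) = (x - 6)^2 = x^2 - 12*x + 36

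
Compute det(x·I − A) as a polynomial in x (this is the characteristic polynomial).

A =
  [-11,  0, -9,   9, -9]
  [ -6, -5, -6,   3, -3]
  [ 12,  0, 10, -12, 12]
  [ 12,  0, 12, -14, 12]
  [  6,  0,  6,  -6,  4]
x^5 + 16*x^4 + 97*x^3 + 278*x^2 + 380*x + 200

Expanding det(x·I − A) (e.g. by cofactor expansion or by noting that A is similar to its Jordan form J, which has the same characteristic polynomial as A) gives
  χ_A(x) = x^5 + 16*x^4 + 97*x^3 + 278*x^2 + 380*x + 200
which factors as (x + 2)^3*(x + 5)^2. The eigenvalues (with algebraic multiplicities) are λ = -5 with multiplicity 2, λ = -2 with multiplicity 3.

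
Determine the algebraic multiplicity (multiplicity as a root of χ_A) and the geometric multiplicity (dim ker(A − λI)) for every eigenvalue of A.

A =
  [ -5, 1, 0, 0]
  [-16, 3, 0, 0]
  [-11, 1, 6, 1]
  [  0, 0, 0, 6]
λ = -1: alg = 2, geom = 1; λ = 6: alg = 2, geom = 1

Step 1 — factor the characteristic polynomial to read off the algebraic multiplicities:
  χ_A(x) = (x - 6)^2*(x + 1)^2

Step 2 — compute geometric multiplicities via the rank-nullity identity g(λ) = n − rank(A − λI):
  rank(A − (-1)·I) = 3, so dim ker(A − (-1)·I) = n − 3 = 1
  rank(A − (6)·I) = 3, so dim ker(A − (6)·I) = n − 3 = 1

Summary:
  λ = -1: algebraic multiplicity = 2, geometric multiplicity = 1
  λ = 6: algebraic multiplicity = 2, geometric multiplicity = 1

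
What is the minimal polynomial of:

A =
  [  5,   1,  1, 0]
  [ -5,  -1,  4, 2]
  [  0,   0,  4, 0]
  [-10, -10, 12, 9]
x^4 - 17*x^3 + 108*x^2 - 304*x + 320

The characteristic polynomial is χ_A(x) = (x - 5)*(x - 4)^3, so the eigenvalues are known. The minimal polynomial is
  m_A(x) = Π_λ (x − λ)^{k_λ}
where k_λ is the size of the *largest* Jordan block for λ (equivalently, the smallest k with (A − λI)^k v = 0 for every generalised eigenvector v of λ).

  λ = 4: largest Jordan block has size 3, contributing (x − 4)^3
  λ = 5: largest Jordan block has size 1, contributing (x − 5)

So m_A(x) = (x - 5)*(x - 4)^3 = x^4 - 17*x^3 + 108*x^2 - 304*x + 320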